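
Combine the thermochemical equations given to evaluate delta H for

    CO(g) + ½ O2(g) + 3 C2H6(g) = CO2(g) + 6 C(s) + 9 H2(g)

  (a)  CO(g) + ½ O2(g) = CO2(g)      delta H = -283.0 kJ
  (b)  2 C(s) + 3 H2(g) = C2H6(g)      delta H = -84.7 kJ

(a) as written (CO(g) already on the reactant side): -283.0 kJ
(b) reversed and × 3 (reverse to put C2H6(g) on the reactant side; scale by 3 for the 3 C2H6(g)): (-3)·(-84.7) = +254.1 kJ
delta H = (1)·(-283.0) + (-3)·(-84.7) = -28.9 kJ

delta H = -28.9 kJ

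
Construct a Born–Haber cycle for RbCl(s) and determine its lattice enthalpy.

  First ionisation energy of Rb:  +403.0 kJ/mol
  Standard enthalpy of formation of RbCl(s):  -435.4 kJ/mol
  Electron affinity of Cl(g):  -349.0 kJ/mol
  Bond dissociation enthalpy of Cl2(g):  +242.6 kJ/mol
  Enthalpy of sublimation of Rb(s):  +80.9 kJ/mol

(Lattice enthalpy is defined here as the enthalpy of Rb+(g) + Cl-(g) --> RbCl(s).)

U = -691.6 kJ/mol

ΔHf° = 1·ΔHsub + 1·(ΣIE) + 1/2·D(Cl2) + 1·EA + U
-435.4 = 1·(+80.9) + 1·(+403.0) + 1/2·(+242.6) + 1·(-349.0) + U
U = -435.4 − (+256.2) = -691.6 kJ/mol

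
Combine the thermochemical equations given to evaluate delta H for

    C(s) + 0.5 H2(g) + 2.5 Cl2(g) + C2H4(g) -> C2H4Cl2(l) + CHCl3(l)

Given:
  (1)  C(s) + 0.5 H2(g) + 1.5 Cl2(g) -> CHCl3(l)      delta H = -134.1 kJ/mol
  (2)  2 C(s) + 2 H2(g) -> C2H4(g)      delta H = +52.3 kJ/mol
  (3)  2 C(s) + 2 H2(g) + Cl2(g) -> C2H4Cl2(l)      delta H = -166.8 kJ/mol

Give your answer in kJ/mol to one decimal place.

delta H = -353.2 kJ/mol

(1) as written (CHCl3(l) already on the product side): -134.1 kJ/mol
(2) reversed (reverse to put C2H4(g) on the reactant side): -52.3 kJ/mol
(3) as written (C2H4Cl2(l) already on the product side): -166.8 kJ/mol
delta H = (1)·(-134.1) + (-1)·(+52.3) + (1)·(-166.8) = -353.2 kJ/mol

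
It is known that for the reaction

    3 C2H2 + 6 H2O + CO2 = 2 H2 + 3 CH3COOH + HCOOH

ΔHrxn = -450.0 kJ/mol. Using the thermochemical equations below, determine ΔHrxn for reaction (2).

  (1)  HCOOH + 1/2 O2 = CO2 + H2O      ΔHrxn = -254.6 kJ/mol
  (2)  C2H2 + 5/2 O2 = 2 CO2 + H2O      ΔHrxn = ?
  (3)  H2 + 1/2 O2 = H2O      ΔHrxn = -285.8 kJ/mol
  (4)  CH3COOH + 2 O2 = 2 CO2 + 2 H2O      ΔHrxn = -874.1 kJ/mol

(1) reversed (reverse to put HCOOH on the product side): +254.6 kJ/mol
(2) × 3 (scale by 3 for the 3 C2H2): contributes 3·x
(3) reversed and × 2 (reverse to put H2 on the product side; scale by 2 for the 2 H2): (-2)·(-285.8) = +571.6 kJ/mol
(4) reversed and × 3 (reverse to put CH3COOH on the product side; scale by 3 for the 3 CH3COOH): (-3)·(-874.1) = +2622.3 kJ/mol
-450.0 = (+254.6) + (+571.6) + (+2622.3) + 3·x
x = (-450.0 − (+3448.5)) / (3) = -1299.5 kJ/mol

ΔHrxn = -1299.5 kJ/mol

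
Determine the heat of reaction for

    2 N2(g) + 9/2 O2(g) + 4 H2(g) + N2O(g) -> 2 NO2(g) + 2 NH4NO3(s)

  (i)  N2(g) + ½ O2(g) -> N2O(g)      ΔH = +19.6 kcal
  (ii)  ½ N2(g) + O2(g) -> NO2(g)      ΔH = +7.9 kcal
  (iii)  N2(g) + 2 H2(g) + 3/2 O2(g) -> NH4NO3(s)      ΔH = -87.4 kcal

(i) reversed: -19.6 kcal
(ii) × 2: (2)·(+7.9) = +15.8 kcal
(iii) × 2: (2)·(-87.4) = -174.8 kcal
ΔH = (-1)·(+19.6) + (2)·(+7.9) + (2)·(-87.4) = -178.6 kcal

ΔH = -178.6 kcal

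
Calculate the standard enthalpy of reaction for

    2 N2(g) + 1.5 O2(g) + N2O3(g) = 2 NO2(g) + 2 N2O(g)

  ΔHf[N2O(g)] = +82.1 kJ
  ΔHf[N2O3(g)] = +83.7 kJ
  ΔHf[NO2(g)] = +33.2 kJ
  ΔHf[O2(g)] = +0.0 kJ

Products: 2·(+33.2) + 2·(+82.1) = +230.6
Reactants: 2·(+0.0) + 3/2·(+0.0) + 1·(+83.7) = +83.7
ΔHrxn = (+230.6) − (+83.7) = 146.9 kJ

ΔHrxn = 146.9 kJ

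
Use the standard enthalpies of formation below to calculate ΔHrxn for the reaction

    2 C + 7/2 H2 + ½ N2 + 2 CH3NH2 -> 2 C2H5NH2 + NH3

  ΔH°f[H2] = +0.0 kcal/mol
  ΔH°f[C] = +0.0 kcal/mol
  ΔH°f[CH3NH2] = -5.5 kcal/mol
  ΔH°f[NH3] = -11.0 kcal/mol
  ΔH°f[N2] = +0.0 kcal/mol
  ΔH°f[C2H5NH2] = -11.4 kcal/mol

Products: 2·(-11.4) + 1·(-11.0) = -33.8
Reactants: 2·(+0.0) + 7/2·(+0.0) + 1/2·(+0.0) + 2·(-5.5) = -11.0
ΔHrxn = (-33.8) − (-11.0) = -22.8 kcal/mol

ΔHrxn = -22.8 kcal/mol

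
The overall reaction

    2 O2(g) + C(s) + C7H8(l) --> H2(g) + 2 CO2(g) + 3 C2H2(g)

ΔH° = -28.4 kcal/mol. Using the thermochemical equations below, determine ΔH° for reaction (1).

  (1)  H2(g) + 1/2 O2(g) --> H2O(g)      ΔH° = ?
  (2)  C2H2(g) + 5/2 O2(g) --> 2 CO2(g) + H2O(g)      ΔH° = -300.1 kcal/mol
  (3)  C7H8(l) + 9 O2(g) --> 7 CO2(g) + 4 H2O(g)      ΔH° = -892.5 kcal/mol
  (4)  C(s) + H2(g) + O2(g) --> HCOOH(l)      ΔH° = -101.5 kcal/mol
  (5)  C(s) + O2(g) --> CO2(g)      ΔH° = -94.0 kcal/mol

(1) reversed: contributes −x
(2) reversed and × 3: (-3)·(-300.1) = +900.3 kcal/mol
(3) as written: -892.5 kcal/mol
(4): not needed.
(5) as written: -94.0 kcal/mol
-28.4 = (+900.3) + (-892.5) + (-94.0) − x
x = (-28.4 − (-86.2)) / (-1) = -57.8 kcal/mol

ΔH° = -57.8 kcal/mol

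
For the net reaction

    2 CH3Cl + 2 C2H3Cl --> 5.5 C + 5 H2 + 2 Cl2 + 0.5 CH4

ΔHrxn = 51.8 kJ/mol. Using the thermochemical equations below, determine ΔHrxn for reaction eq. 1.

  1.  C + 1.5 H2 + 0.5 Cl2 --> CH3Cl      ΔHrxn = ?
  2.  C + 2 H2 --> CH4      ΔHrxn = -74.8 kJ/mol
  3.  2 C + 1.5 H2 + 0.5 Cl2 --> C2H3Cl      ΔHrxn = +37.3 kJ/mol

eq. 1 reversed and × 2: contributes −2·x
eq. 2 × 1/2: (1/2)·(-74.8) = -37.4 kJ/mol
eq. 3 reversed and × 2: (-2)·(+37.3) = -74.6 kJ/mol
+51.8 = (-37.4) + (-74.6) − 2·x
x = (+51.8 − (-112.0)) / (-2) = -81.9 kJ/mol

ΔHrxn = -81.9 kJ/mol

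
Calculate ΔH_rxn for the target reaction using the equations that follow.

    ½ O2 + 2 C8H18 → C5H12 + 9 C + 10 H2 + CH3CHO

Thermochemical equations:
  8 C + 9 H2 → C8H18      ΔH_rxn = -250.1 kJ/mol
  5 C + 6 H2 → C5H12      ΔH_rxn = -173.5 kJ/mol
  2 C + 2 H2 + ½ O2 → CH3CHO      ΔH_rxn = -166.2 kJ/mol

equation 1 reversed and × 2: (-2)·(-250.1) = +500.2 kJ/mol
equation 2 as written: -173.5 kJ/mol
equation 3 as written: -166.2 kJ/mol
ΔH_rxn = (-2)·(-250.1) + (1)·(-173.5) + (1)·(-166.2) = 160.5 kJ/mol

ΔH_rxn = 160.5 kJ/mol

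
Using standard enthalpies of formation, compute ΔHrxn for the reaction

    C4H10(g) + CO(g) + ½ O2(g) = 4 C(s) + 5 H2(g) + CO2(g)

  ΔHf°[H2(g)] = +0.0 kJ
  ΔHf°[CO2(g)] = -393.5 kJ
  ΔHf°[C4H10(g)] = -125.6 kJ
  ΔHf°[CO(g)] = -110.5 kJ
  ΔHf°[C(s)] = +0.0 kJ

Products: 4·(+0.0) + 5·(+0.0) + 1·(-393.5) = -393.5
Reactants: 1·(-125.6) + 1·(-110.5) + 1/2·(+0.0) = -236.1
ΔHrxn = (-393.5) − (-236.1) = -157.4 kJ

ΔHrxn = -157.4 kJ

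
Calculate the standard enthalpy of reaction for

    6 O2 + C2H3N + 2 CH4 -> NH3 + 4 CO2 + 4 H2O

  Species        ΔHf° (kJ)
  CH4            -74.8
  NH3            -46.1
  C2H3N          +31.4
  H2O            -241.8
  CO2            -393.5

ΔH°rxn = -2469.1 kJ

Products: 1·(-46.1) + 4·(-393.5) + 4·(-241.8) = -2587.3
Reactants: 6·(+0.0) + 1·(+31.4) + 2·(-74.8) = -118.2
ΔH°rxn = (-2587.3) − (-118.2) = -2469.1 kJ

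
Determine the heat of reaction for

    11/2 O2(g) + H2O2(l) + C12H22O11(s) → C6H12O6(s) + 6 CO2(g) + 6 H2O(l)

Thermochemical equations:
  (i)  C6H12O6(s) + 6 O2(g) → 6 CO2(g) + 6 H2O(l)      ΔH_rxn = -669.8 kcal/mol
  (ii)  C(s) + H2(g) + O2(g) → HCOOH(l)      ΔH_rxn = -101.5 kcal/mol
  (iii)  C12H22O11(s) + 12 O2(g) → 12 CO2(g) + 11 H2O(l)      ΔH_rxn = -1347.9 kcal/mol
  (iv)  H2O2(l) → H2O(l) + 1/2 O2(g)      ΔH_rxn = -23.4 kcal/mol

ΔH_rxn = -701.5 kcal/mol

(i) reversed (C6H12O6(s) must end up as a product): +669.8 kcal/mol
(ii): not needed (H2(g) appears nowhere else).
(iii) as written (C12H22O11(s) already on the reactant side): -1347.9 kcal/mol
(iv) as written (H2O2(l) already on the reactant side): -23.4 kcal/mol
ΔH_rxn = (-1)·(-669.8) + (1)·(-1347.9) + (1)·(-23.4) = -701.5 kcal/mol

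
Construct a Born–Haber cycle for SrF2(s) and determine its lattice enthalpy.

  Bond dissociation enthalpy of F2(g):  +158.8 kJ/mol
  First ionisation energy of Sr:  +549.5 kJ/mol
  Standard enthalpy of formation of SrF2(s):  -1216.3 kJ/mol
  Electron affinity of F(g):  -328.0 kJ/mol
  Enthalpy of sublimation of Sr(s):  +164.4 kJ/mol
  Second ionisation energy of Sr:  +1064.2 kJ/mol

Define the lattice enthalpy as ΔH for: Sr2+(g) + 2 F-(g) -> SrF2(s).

ΔHf° = 1·ΔHsub + 1·(ΣIE) + 1·D(F2) + 2·EA + U
-1216.3 = 1·(+164.4) + 1·(+1613.7) + 1·(+158.8) + 2·(-328.0) + U
U = -1216.3 − (+1280.9) = -2497.2 kJ/mol

U = -2497.2 kJ/mol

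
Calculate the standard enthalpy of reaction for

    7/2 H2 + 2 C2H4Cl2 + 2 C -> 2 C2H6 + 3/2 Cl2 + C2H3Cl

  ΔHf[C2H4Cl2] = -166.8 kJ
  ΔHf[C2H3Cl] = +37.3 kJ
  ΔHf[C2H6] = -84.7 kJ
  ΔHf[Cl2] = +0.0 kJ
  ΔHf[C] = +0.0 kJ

Products: 2·(-84.7) + 3/2·(+0.0) + 1·(+37.3) = -132.1
Reactants: 7/2·(+0.0) + 2·(-166.8) + 2·(+0.0) = -333.6
ΔH° = (-132.1) − (-333.6) = 201.5 kJ

ΔH° = 201.5 kJ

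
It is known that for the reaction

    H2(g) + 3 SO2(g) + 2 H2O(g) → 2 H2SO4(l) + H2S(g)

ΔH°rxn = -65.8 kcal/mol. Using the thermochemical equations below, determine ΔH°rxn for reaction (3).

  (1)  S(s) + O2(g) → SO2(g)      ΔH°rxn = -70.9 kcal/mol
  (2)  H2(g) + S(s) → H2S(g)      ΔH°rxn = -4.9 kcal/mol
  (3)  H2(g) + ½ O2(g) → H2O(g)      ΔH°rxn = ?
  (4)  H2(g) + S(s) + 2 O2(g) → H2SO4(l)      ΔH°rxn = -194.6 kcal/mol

(1) reversed and × 3 (SO2(g) must end up as a reactant; scale by 3 for the 3 SO2(g)): (-3)·(-70.9) = +212.7 kcal/mol
(2) as written (H2S(g) already on the product side): -4.9 kcal/mol
(3) reversed and × 2 (reverse to put H2O(g) on the reactant side; scale by 2 for the 2 H2O(g)): contributes −2·x
(4) × 2 (scale by 2 for the 2 H2SO4(l)): (2)·(-194.6) = -389.2 kcal/mol
-65.8 = (+212.7) + (-4.9) + (-389.2) − 2·x
x = (-65.8 − (-181.4)) / (-2) = -57.8 kcal/mol

ΔH°rxn = -57.8 kcal/mol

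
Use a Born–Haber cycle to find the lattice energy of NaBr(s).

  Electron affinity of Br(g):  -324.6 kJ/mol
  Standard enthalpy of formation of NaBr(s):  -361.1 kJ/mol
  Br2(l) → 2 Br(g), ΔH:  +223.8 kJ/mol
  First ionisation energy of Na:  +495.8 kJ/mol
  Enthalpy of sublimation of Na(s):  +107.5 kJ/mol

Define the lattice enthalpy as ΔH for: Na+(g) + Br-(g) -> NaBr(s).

ΔHf° = 1·ΔHsub + 1·(ΣIE) + 1/2·D(Br2) + 1·EA + U
-361.1 = 1·(+107.5) + 1·(+495.8) + 1/2·(+223.8) + 1·(-324.6) + U
U = -361.1 − (+390.6) = -751.7 kJ/mol

U = -751.7 kJ/mol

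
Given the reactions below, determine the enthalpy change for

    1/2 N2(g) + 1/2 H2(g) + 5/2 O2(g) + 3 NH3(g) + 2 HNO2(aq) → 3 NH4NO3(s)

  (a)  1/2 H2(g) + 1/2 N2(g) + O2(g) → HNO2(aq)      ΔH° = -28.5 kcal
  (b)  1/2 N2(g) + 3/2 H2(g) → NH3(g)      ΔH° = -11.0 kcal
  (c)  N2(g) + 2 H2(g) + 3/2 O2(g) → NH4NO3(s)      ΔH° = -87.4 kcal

ΔH° = -172.2 kcal

(a) reversed and × 2 (reverse to put HNO2(aq) on the reactant side; ×2 to match 2 HNO2(aq) in the target): (-2)·(-28.5) = +57.0 kcal
(b) reversed and × 3 (NH3(g) must end up as a reactant; ×3 to match 3 NH3(g) in the target): (-3)·(-11.0) = +33.0 kcal
(c) × 3 (×3 to match 3 NH4NO3(s) in the target): (3)·(-87.4) = -262.2 kcal
Since enthalpy is a state function, ΔH° = (-2)·(-28.5) + (-3)·(-11.0) + (3)·(-87.4) = -172.2 kcal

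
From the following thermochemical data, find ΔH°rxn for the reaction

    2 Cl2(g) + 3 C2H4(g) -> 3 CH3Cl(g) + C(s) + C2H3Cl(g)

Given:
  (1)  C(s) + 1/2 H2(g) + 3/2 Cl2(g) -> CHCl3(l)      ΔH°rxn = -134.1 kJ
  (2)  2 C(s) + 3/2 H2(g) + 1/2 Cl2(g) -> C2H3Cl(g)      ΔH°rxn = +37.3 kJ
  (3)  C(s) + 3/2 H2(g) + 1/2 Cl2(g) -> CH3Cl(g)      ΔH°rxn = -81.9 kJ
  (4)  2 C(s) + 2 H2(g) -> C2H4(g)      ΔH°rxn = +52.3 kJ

ΔH°rxn = -365.3 kJ

(1): not needed (CHCl3(l) appears nowhere else).
(2) as written (C2H3Cl(g) already on the product side): +37.3 kJ
(3) × 3 (×3 to match 3 CH3Cl(g) in the target): (3)·(-81.9) = -245.7 kJ
(4) reversed and × 3 (reverse to put C2H4(g) on the reactant side; ×3 to match 3 C2H4(g) in the target): (-3)·(+52.3) = -156.9 kJ
By Hess's law, ΔH°rxn = (1)·(+37.3) + (3)·(-81.9) + (-3)·(+52.3) = -365.3 kJ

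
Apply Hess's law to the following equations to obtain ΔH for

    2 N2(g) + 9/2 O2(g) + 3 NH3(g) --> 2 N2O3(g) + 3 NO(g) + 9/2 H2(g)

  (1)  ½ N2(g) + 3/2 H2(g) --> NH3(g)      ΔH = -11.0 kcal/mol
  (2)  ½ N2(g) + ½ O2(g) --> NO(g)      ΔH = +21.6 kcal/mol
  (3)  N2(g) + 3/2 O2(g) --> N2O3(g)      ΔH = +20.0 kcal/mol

ΔH = 137.8 kcal/mol

(1) reversed and × 3 (NH3(g) must end up as a reactant; ×3 to match 3 NH3(g) in the target): (-3)·(-11.0) = +33.0 kcal/mol
(2) × 3 (×3 to match 3 NO(g) in the target): (3)·(+21.6) = +64.8 kcal/mol
(3) × 2 (×2 to match 2 N2O3(g) in the target): (2)·(+20.0) = +40.0 kcal/mol
Since enthalpy is a state function, ΔH = (-3)·(-11.0) + (3)·(+21.6) + (2)·(+20.0) = 137.8 kcal/mol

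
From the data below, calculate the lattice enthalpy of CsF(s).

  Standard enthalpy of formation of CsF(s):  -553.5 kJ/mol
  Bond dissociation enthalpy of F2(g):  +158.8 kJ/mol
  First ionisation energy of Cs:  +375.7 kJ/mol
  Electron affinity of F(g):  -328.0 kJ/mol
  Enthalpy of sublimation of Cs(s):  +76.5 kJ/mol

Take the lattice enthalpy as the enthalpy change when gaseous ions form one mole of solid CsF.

U = -757.1 kJ/mol

ΔHf° = 1·ΔHsub + 1·(ΣIE) + 1/2·D(F2) + 1·EA + U
-553.5 = 1·(+76.5) + 1·(+375.7) + 1/2·(+158.8) + 1·(-328.0) + U
U = -553.5 − (+203.6) = -757.1 kJ/mol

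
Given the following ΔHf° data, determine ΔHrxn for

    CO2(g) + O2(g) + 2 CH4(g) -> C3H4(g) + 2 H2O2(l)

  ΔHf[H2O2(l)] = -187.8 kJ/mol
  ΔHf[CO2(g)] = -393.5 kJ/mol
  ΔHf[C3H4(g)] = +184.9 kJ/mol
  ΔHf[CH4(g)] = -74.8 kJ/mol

Products: 1·(+184.9) + 2·(-187.8) = -190.7
Reactants: 1·(-393.5) + 1·(+0.0) + 2·(-74.8) = -543.1
ΔHrxn = (-190.7) − (-543.1) = 352.4 kJ/mol

ΔHrxn = 352.4 kJ/mol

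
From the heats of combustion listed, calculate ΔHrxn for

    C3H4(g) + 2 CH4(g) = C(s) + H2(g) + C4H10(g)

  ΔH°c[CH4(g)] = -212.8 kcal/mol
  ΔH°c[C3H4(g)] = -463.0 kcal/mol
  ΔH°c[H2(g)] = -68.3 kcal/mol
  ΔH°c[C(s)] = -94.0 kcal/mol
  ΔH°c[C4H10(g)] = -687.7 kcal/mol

With combustion enthalpies, reactants minus products:
= [1·(-463.0) + 2·(-212.8)] − [1·(-94.0) + 1·(-68.3) + 1·(-687.7)]
= -38.6 kcal/mol

ΔHrxn = -38.6 kcal/mol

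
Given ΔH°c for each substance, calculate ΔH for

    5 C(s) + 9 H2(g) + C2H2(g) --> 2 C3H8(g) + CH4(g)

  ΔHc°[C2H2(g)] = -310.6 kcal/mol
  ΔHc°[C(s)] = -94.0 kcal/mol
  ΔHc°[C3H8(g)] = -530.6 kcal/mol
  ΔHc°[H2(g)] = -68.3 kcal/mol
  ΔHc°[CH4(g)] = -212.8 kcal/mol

Using ΔH = Σ nΔHc°(reactants) − Σ nΔHc°(products):
= [5·(-94.0) + 9·(-68.3) + 1·(-310.6)] − [2·(-530.6) + 1·(-212.8)]
= -121.3 kcal/mol

ΔH = -121.3 kcal/mol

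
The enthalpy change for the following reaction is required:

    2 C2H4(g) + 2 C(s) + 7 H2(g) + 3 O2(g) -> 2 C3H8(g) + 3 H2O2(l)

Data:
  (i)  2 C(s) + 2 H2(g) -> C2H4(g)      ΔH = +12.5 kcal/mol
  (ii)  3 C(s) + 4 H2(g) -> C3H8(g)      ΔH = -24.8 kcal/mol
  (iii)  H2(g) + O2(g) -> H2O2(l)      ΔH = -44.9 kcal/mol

ΔH = -209.3 kcal/mol

(i) reversed and × 2: (-2)·(+12.5) = -25.0 kcal/mol
(ii) × 2: (2)·(-24.8) = -49.6 kcal/mol
(iii) × 3: (3)·(-44.9) = -134.7 kcal/mol
Combining the equations, ΔH = (-2)·(+12.5) + (2)·(-24.8) + (3)·(-44.9) = -209.3 kcal/mol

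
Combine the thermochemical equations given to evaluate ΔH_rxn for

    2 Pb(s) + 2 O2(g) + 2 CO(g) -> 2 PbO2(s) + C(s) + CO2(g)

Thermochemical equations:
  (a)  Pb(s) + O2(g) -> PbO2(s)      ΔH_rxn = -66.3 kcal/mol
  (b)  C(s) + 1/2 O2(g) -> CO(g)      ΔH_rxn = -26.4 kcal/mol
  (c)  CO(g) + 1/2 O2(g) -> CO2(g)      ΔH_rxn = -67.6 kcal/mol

(a) × 2 (×2 to match 2 PbO2(s) in the target): (2)·(-66.3) = -132.6 kcal/mol
(b) reversed (reverse to put C(s) on the product side): +26.4 kcal/mol
(c) as written (CO2(g) already on the product side): -67.6 kcal/mol
ΔH_rxn = (-132.6) + (+26.4) + (-67.6) = -173.8 kcal/mol

ΔH_rxn = -173.8 kcal/mol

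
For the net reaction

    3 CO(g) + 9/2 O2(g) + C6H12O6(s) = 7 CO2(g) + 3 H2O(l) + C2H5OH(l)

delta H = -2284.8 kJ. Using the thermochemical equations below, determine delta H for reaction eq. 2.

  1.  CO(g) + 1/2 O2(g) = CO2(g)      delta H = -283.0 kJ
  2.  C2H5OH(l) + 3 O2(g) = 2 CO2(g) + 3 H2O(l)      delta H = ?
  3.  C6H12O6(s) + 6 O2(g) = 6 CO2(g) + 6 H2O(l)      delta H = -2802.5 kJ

eq. 1 × 3: (3)·(-283.0) = -849.0 kJ
eq. 2 reversed: contributes −x
eq. 3 as written: -2802.5 kJ
-2284.8 = (-849.0) + (-2802.5) − x
x = (-2284.8 − (-3651.5)) / (-1) = -1366.7 kJ

delta H = -1366.7 kJ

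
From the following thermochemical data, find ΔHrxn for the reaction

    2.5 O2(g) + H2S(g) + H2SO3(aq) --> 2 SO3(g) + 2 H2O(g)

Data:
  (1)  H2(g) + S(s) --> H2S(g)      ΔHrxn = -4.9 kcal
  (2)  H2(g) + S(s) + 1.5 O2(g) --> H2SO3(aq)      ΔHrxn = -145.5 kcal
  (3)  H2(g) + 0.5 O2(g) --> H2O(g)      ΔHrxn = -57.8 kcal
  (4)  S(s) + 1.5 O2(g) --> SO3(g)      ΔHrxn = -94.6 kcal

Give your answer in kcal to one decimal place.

(1) reversed (H2S(g) must end up as a reactant): +4.9 kcal
(2) reversed (H2SO3(aq) must end up as a reactant): +145.5 kcal
(3) × 2 (×2 to match 2 H2O(g) in the target): (2)·(-57.8) = -115.6 kcal
(4) × 2 (scale by 2 for the 2 SO3(g)): (2)·(-94.6) = -189.2 kcal
ΔHrxn = (-1)·(-4.9) + (-1)·(-145.5) + (2)·(-57.8) + (2)·(-94.6) = -154.4 kcal

ΔHrxn = -154.4 kcal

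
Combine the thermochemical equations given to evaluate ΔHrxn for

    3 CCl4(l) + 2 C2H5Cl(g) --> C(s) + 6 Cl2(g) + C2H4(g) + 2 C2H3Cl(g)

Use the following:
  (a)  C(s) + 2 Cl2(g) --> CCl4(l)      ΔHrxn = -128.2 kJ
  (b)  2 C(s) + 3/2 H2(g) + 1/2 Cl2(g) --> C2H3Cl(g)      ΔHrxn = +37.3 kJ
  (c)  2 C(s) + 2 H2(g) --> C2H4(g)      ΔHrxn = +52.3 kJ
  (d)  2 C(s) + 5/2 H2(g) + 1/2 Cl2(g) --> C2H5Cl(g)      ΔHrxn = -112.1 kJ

ΔHrxn = 735.7 kJ

(a) reversed and × 3 (CCl4(l) must end up as a reactant; ×3 to match 3 CCl4(l) in the target): (-3)·(-128.2) = +384.6 kJ
(b) × 2 (scale by 2 for the 2 C2H3Cl(g)): (2)·(+37.3) = +74.6 kJ
(c) as written (C2H4(g) already on the product side): +52.3 kJ
(d) reversed and × 2 (reverse to put C2H5Cl(g) on the reactant side; scale by 2 for the 2 C2H5Cl(g)): (-2)·(-112.1) = +224.2 kJ
Summing the manipulated equations, ΔHrxn = (-3)·(-128.2) + (2)·(+37.3) + (1)·(+52.3) + (-2)·(-112.1) = 735.7 kJ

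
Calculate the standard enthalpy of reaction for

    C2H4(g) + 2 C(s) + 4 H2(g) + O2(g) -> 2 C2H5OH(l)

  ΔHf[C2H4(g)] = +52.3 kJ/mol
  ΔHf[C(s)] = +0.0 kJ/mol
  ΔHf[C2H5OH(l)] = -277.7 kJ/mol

Products: 2·(-277.7) = -555.4
Reactants: 1·(+52.3) + 2·(+0.0) + 4·(+0.0) + 1·(+0.0) = +52.3
ΔHrxn = (-555.4) − (+52.3) = -607.7 kJ/mol

ΔHrxn = -607.7 kJ/mol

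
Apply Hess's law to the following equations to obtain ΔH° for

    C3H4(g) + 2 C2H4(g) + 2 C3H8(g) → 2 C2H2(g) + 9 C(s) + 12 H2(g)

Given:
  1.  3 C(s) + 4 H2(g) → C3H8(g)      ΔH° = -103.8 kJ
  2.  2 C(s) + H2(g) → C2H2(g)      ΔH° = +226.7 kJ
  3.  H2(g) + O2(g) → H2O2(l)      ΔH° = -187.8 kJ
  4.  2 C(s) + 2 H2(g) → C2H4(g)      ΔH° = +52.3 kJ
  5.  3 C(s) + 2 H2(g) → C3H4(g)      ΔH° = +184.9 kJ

ΔH° = 371.5 kJ

eq. 1 reversed and × 2 (reverse to put C3H8(g) on the reactant side; ×2 to match 2 C3H8(g) in the target): (-2)·(-103.8) = +207.6 kJ
eq. 2 × 2 (scale by 2 for the 2 C2H2(g)): (2)·(+226.7) = +453.4 kJ
eq. 3: not needed (O2(g) appears nowhere else).
eq. 4 reversed and × 2 (reverse to put C2H4(g) on the reactant side; scale by 2 for the 2 C2H4(g)): (-2)·(+52.3) = -104.6 kJ
eq. 5 reversed (C3H4(g) must end up as a reactant): -184.9 kJ
ΔH° = (+207.6) + (+453.4) + (-104.6) + (-184.9) = 371.5 kJ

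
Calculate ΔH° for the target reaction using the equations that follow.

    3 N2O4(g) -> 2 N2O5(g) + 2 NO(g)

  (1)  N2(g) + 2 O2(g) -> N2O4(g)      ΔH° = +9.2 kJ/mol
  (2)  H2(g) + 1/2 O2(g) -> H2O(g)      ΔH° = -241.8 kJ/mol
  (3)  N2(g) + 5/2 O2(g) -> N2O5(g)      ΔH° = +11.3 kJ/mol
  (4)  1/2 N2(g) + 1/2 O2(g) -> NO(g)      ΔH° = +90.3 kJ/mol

(1) reversed and × 3 (reverse to put N2O4(g) on the reactant side; scale by 3 for the 3 N2O4(g)): (-3)·(+9.2) = -27.6 kJ/mol
(2): not needed (H2O(g) appears nowhere else).
(3) × 2 (×2 to match 2 N2O5(g) in the target): (2)·(+11.3) = +22.6 kJ/mol
(4) × 2 (scale by 2 for the 2 NO(g)): (2)·(+90.3) = +180.6 kJ/mol
ΔH° = (-27.6) + (+22.6) + (+180.6) = 175.6 kJ/mol

ΔH° = 175.6 kJ/mol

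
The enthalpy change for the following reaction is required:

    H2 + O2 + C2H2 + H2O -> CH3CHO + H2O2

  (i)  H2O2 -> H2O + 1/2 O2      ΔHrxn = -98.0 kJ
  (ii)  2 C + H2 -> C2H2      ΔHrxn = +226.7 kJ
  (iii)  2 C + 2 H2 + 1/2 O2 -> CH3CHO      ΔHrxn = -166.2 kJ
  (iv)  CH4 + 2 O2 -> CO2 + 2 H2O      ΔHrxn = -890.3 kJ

ΔHrxn = -294.9 kJ

(i) reversed: +98.0 kJ
(ii) reversed: -226.7 kJ
(iii) as written: -166.2 kJ
(iv): not needed.
By Hess's law, ΔHrxn = (+98.0) + (-226.7) + (-166.2) = -294.9 kJ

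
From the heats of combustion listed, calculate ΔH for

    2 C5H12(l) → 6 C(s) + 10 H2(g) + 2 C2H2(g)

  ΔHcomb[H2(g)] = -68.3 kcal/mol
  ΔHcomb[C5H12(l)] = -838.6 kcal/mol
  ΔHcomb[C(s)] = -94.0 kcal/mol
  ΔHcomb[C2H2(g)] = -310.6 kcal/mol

ΔH = 191.0 kcal/mol

Using ΔH = Σ nΔHc°(reactants) − Σ nΔHc°(products):
= [2·(-838.6)] − [6·(-94.0) + 10·(-68.3) + 2·(-310.6)]
= 191.0 kcal/mol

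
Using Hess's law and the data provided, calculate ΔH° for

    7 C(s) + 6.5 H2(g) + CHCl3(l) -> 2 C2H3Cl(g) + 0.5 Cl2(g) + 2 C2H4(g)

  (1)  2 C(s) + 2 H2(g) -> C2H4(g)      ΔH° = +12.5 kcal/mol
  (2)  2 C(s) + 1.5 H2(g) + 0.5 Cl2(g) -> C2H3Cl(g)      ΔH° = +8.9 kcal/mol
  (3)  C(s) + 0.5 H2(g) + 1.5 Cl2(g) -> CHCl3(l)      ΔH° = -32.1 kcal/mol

ΔH° = 74.9 kcal/mol

(1) × 2: (2)·(+12.5) = +25.0 kcal/mol
(2) × 2: (2)·(+8.9) = +17.8 kcal/mol
(3) reversed: +32.1 kcal/mol
Summing the manipulated equations, ΔH° = (+25.0) + (+17.8) + (+32.1) = 74.9 kcal/mol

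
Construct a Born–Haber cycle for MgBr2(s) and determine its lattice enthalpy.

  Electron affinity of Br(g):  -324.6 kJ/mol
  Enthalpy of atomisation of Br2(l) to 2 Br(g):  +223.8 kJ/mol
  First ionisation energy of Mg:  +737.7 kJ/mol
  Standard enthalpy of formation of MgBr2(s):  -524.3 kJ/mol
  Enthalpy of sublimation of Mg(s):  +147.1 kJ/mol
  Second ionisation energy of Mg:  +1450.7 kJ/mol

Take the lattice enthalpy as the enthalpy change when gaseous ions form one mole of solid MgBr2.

U = -2434.4 kJ/mol

ΔHf° = 1·ΔHsub + 1·(ΣIE) + 1·D(Br2) + 2·EA + U
-524.3 = 1·(+147.1) + 1·(+2188.4) + 1·(+223.8) + 2·(-324.6) + U
U = -524.3 − (+1910.1) = -2434.4 kJ/mol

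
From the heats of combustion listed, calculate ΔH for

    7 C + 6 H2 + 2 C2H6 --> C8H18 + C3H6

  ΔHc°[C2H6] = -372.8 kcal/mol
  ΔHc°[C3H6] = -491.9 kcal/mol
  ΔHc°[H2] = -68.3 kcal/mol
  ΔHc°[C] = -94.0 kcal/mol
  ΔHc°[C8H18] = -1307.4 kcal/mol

ΔH = -14.1 kcal/mol

With combustion enthalpies, reactants minus products:
= [7·(-94.0) + 6·(-68.3) + 2·(-372.8)] − [1·(-1307.4) + 1·(-491.9)]
= -14.1 kcal/mol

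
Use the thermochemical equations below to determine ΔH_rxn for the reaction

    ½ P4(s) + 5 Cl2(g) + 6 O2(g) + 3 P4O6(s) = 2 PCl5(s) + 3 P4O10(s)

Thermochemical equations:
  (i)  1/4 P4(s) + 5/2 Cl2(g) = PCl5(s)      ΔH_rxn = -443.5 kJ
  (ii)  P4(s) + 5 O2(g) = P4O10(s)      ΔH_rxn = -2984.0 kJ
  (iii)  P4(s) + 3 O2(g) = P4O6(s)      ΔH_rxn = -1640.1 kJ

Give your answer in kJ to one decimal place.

(i) × 2 (×2 to match 2 PCl5(s) in the target): (2)·(-443.5) = -887.0 kJ
(ii) × 3 (scale by 3 for the 3 P4O10(s)): (3)·(-2984.0) = -8952.0 kJ
(iii) reversed and × 3 (P4O6(s) must end up as a reactant; scale by 3 for the 3 P4O6(s)): (-3)·(-1640.1) = +4920.3 kJ
ΔH_rxn = (-887.0) + (-8952.0) + (+4920.3) = -4918.7 kJ

ΔH_rxn = -4918.7 kJ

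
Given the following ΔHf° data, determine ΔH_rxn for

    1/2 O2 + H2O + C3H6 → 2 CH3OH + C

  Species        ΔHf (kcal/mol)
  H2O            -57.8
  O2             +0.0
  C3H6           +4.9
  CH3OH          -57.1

ΔH_rxn = -61.3 kcal/mol

Products: 2·(-57.1) + 1·(+0.0) = -114.2
Reactants: 1/2·(+0.0) + 1·(-57.8) + 1·(+4.9) = -52.9
ΔH_rxn = (-114.2) − (-52.9) = -61.3 kcal/mol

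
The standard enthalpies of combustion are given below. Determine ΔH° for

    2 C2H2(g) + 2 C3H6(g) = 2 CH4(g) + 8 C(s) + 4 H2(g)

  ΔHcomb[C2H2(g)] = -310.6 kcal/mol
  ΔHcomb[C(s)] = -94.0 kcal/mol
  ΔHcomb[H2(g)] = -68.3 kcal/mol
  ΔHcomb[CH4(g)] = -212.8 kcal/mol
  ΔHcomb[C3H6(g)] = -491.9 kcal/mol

With combustion enthalpies, reactants minus products:
= [2·(-310.6) + 2·(-491.9)] − [2·(-212.8) + 8·(-94.0) + 4·(-68.3)]
= -154.2 kcal/mol

ΔH° = -154.2 kcal/mol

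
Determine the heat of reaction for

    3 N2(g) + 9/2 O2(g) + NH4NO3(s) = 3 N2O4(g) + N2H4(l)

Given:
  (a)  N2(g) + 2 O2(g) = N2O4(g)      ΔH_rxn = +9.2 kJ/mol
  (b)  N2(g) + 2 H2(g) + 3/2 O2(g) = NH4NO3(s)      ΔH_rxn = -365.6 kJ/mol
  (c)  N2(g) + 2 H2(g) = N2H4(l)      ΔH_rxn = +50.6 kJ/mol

ΔH_rxn = 443.8 kJ/mol

(a) × 3 (×3 to match 3 N2O4(g) in the target): (3)·(+9.2) = +27.6 kJ/mol
(b) reversed (NH4NO3(s) must end up as a reactant): +365.6 kJ/mol
(c) as written (N2H4(l) already on the product side): +50.6 kJ/mol
By Hess's law, ΔH_rxn = (3)·(+9.2) + (-1)·(-365.6) + (1)·(+50.6) = 443.8 kJ/mol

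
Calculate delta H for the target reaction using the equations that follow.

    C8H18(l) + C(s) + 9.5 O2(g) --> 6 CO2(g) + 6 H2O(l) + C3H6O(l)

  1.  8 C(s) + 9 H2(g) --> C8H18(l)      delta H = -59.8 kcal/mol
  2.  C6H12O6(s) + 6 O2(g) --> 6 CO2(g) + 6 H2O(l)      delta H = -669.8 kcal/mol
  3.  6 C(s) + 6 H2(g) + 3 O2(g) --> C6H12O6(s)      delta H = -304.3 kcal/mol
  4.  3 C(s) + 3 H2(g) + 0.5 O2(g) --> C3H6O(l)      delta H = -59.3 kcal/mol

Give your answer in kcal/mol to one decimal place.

eq. 1 reversed: +59.8 kcal/mol
eq. 2 as written: -669.8 kcal/mol
eq. 3 as written: -304.3 kcal/mol
eq. 4 as written: -59.3 kcal/mol
Since enthalpy is a state function, delta H = (+59.8) + (-669.8) + (-304.3) + (-59.3) = -973.6 kcal/mol

delta H = -973.6 kcal/mol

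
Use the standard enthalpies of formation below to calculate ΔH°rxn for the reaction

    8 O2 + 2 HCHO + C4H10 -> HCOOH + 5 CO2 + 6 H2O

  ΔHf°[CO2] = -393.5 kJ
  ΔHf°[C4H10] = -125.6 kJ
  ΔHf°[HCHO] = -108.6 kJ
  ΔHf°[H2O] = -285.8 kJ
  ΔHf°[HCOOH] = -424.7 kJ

ΔH°rxn = Σ nΔHf°(products) − Σ nΔHf°(reactants).
Products: 1·(-424.7) + 5·(-393.5) + 6·(-285.8) = -4107.0
Reactants: 8·(+0.0) + 2·(-108.6) + 1·(-125.6) = -342.8
ΔH°rxn = (-4107.0) − (-342.8) = -3764.2 kJ

ΔH°rxn = -3764.2 kJ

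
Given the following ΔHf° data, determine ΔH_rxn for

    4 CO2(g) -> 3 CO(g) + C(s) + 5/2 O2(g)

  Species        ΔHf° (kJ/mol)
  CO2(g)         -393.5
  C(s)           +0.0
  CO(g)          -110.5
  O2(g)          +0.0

ΔH_rxn = 1242.5 kJ/mol

ΔH°rxn = Σ nΔHf°(products) − Σ nΔHf°(reactants).
Products: 3·(-110.5) + 1·(+0.0) + 5/2·(+0.0) = -331.5
Reactants: 4·(-393.5) = -1574.0
ΔH_rxn = (-331.5) − (-1574.0) = 1242.5 kJ/mol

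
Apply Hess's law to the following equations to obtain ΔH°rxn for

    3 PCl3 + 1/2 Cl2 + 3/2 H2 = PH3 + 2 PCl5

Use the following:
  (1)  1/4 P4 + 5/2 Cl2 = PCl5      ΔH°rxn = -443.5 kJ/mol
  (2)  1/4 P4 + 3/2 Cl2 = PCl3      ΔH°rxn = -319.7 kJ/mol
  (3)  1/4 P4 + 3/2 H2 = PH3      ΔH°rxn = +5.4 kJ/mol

(1) × 2: (2)·(-443.5) = -887.0 kJ/mol
(2) reversed and × 3: (-3)·(-319.7) = +959.1 kJ/mol
(3) as written: +5.4 kJ/mol
By Hess's law, ΔH°rxn = (-887.0) + (+959.1) + (+5.4) = 77.5 kJ/mol

ΔH°rxn = 77.5 kJ/mol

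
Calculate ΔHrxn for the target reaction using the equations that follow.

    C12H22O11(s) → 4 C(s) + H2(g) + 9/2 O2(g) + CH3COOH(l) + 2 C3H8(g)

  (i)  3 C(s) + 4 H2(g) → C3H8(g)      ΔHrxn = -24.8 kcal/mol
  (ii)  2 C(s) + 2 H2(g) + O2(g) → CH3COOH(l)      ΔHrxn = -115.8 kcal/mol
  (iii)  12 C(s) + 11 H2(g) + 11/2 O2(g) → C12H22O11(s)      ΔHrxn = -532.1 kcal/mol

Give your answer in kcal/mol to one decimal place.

(i) × 2: (2)·(-24.8) = -49.6 kcal/mol
(ii) as written: -115.8 kcal/mol
(iii) reversed: +532.1 kcal/mol
ΔHrxn = (2)·(-24.8) + (1)·(-115.8) + (-1)·(-532.1) = 366.7 kcal/mol

ΔHrxn = 366.7 kcal/mol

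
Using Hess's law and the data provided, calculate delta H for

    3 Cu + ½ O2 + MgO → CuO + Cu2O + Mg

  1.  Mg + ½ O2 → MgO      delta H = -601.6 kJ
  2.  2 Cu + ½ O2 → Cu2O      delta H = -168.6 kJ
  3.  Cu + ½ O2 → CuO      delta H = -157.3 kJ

eq. 1 reversed (MgO must end up as a reactant): +601.6 kJ
eq. 2 as written (Cu2O already on the product side): -168.6 kJ
eq. 3 as written (CuO already on the product side): -157.3 kJ
delta H = (+601.6) + (-168.6) + (-157.3) = 275.7 kJ

delta H = 275.7 kJ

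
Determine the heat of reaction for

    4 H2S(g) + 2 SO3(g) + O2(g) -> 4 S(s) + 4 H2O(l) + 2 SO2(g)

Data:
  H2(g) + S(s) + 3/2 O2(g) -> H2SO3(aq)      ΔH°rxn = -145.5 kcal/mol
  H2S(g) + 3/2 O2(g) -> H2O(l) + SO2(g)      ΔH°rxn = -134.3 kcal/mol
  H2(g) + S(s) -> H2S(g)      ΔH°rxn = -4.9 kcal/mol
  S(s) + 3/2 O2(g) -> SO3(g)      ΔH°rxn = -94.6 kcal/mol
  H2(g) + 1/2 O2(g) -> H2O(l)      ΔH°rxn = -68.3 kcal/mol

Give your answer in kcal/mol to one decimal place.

ΔH°rxn = -206.2 kcal/mol

equation 1: not needed.
equation 2 × 2: (2)·(-134.3) = -268.6 kcal/mol
equation 3 reversed and × 2: (-2)·(-4.9) = +9.8 kcal/mol
equation 4 reversed and × 2: (-2)·(-94.6) = +189.2 kcal/mol
equation 5 × 2: (2)·(-68.3) = -136.6 kcal/mol
ΔH°rxn = (-268.6) + (+9.8) + (+189.2) + (-136.6) = -206.2 kcal/mol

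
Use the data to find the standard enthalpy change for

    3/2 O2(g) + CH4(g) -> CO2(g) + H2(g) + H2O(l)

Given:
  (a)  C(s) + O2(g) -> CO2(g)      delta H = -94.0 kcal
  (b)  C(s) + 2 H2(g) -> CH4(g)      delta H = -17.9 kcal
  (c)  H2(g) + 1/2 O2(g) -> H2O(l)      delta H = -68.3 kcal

delta H = -144.4 kcal

(a) as written (CO2(g) already on the product side): -94.0 kcal
(b) reversed (reverse to put CH4(g) on the reactant side): +17.9 kcal
(c) as written (H2O(l) already on the product side): -68.3 kcal
delta H = (-94.0) + (+17.9) + (-68.3) = -144.4 kcal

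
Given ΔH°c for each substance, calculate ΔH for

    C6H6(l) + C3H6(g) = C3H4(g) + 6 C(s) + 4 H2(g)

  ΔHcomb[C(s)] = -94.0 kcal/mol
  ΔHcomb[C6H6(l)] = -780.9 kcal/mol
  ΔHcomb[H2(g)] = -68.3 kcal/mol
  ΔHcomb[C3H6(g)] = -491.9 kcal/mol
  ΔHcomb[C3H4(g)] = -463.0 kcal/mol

With combustion enthalpies, reactants minus products:
= [1·(-780.9) + 1·(-491.9)] − [1·(-463.0) + 6·(-94.0) + 4·(-68.3)]
= 27.4 kcal/mol

ΔH = 27.4 kcal/mol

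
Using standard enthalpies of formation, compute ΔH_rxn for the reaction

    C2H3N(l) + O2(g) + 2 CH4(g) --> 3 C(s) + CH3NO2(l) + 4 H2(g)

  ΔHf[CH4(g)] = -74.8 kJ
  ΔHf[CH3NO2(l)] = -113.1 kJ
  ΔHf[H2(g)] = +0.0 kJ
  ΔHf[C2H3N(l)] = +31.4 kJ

ΔH_rxn = 5.1 kJ

Products: 3·(+0.0) + 1·(-113.1) + 4·(+0.0) = -113.1
Reactants: 1·(+31.4) + 1·(+0.0) + 2·(-74.8) = -118.2
ΔH_rxn = (-113.1) − (-118.2) = 5.1 kJ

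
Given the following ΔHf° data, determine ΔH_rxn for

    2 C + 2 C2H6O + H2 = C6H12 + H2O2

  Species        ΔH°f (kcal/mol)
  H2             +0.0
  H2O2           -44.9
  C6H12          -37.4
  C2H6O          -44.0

Products: 1·(-37.4) + 1·(-44.9) = -82.3
Reactants: 2·(+0.0) + 2·(-44.0) + 1·(+0.0) = -88.0
ΔH_rxn = (-82.3) − (-88.0) = 5.7 kcal/mol

ΔH_rxn = 5.7 kcal/mol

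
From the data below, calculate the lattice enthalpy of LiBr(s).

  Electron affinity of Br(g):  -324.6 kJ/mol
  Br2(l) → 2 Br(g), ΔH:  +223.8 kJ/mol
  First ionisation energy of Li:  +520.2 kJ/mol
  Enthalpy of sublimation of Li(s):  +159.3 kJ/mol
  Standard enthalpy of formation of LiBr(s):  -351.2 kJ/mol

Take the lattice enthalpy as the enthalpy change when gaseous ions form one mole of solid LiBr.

ΔHf° = 1·ΔHsub + 1·(ΣIE) + 1/2·D(Br2) + 1·EA + U
-351.2 = 1·(+159.3) + 1·(+520.2) + 1/2·(+223.8) + 1·(-324.6) + U
U = -351.2 − (+466.8) = -818.0 kJ/mol

U = -818.0 kJ/mol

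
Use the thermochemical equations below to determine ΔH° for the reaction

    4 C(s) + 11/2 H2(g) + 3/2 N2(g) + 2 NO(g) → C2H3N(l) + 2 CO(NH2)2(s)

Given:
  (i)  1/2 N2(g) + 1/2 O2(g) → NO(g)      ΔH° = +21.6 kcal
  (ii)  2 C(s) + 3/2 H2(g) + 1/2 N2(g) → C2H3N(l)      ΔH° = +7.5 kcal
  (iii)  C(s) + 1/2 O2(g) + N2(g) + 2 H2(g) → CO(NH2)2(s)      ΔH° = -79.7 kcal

(i) reversed and × 2: (-2)·(+21.6) = -43.2 kcal
(ii) as written: +7.5 kcal
(iii) × 2: (2)·(-79.7) = -159.4 kcal
ΔH° = (-43.2) + (+7.5) + (-159.4) = -195.1 kcal

ΔH° = -195.1 kcal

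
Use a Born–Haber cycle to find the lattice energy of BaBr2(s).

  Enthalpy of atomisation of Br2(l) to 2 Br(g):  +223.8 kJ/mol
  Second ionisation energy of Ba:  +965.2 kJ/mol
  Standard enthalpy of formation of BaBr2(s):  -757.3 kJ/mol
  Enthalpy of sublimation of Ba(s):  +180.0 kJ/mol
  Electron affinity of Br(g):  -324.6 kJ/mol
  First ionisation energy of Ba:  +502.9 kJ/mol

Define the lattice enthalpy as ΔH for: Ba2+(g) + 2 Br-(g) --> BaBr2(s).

ΔHf° = 1·ΔHsub + 1·(ΣIE) + 1·D(Br2) + 2·EA + U
-757.3 = 1·(+180.0) + 1·(+1468.1) + 1·(+223.8) + 2·(-324.6) + U
U = -757.3 − (+1222.7) = -1980.0 kJ/mol

U = -1980.0 kJ/mol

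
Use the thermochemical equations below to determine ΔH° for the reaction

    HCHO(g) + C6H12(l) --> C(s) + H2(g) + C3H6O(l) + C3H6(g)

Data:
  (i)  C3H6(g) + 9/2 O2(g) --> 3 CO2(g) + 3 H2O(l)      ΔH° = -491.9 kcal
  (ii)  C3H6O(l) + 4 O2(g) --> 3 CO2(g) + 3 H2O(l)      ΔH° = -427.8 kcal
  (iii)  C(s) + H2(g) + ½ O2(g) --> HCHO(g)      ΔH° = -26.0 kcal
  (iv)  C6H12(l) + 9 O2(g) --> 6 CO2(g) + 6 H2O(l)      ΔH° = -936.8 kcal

(i) reversed: +491.9 kcal
(ii) reversed: +427.8 kcal
(iii) reversed: +26.0 kcal
(iv) as written: -936.8 kcal
ΔH° = (-1)·(-491.9) + (-1)·(-427.8) + (-1)·(-26.0) + (1)·(-936.8) = 8.9 kcal

ΔH° = 8.9 kcal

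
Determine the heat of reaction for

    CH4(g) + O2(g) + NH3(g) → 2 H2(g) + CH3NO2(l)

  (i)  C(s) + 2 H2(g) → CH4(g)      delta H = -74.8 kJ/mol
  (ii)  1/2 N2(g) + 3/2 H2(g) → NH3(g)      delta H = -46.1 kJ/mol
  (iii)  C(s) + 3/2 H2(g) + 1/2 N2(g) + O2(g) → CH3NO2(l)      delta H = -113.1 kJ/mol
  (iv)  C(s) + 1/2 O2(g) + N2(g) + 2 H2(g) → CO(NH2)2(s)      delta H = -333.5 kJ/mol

(i) reversed (reverse to put CH4(g) on the reactant side): +74.8 kJ/mol
(ii) reversed (NH3(g) must end up as a reactant): +46.1 kJ/mol
(iii) as written (CH3NO2(l) already on the product side): -113.1 kJ/mol
(iv): not needed (CO(NH2)2(s) appears nowhere else).
Combining the equations, delta H = (+74.8) + (+46.1) + (-113.1) = 7.8 kJ/mol

delta H = 7.8 kJ/mol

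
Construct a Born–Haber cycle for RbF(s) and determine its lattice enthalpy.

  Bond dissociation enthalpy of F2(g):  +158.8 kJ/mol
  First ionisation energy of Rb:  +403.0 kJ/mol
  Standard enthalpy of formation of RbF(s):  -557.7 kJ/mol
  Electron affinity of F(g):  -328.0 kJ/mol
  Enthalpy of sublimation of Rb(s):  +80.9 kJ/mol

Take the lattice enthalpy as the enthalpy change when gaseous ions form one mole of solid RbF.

ΔHf° = 1·ΔHsub + 1·(ΣIE) + 1/2·D(F2) + 1·EA + U
-557.7 = 1·(+80.9) + 1·(+403.0) + 1/2·(+158.8) + 1·(-328.0) + U
U = -557.7 − (+235.3) = -793.0 kJ/mol

U = -793.0 kJ/mol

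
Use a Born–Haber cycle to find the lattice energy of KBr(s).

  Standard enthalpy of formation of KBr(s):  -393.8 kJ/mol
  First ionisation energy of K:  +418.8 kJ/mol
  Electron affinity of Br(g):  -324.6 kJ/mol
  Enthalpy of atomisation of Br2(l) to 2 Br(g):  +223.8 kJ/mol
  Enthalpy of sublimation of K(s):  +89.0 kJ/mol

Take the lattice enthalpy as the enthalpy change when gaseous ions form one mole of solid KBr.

ΔHf° = 1·ΔHsub + 1·(ΣIE) + 1/2·D(Br2) + 1·EA + U
-393.8 = 1·(+89.0) + 1·(+418.8) + 1/2·(+223.8) + 1·(-324.6) + U
U = -393.8 − (+295.1) = -688.9 kJ/mol

U = -688.9 kJ/mol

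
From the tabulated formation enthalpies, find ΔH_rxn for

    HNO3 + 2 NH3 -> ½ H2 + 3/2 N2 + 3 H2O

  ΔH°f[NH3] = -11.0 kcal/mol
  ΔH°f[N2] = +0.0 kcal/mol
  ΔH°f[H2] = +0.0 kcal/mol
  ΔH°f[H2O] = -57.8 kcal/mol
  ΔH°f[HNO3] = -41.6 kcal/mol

ΔH_rxn = -109.8 kcal/mol

Products: 1/2·(+0.0) + 3/2·(+0.0) + 3·(-57.8) = -173.4
Reactants: 1·(-41.6) + 2·(-11.0) = -63.6
ΔH_rxn = (-173.4) − (-63.6) = -109.8 kcal/mol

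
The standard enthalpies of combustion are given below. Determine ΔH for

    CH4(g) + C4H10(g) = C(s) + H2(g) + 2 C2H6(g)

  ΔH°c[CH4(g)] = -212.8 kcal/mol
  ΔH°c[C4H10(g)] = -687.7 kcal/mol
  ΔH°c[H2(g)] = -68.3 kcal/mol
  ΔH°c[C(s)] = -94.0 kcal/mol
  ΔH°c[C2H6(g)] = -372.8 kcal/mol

With combustion enthalpies, reactants minus products:
= [1·(-212.8) + 1·(-687.7)] − [1·(-94.0) + 1·(-68.3) + 2·(-372.8)]
= 7.4 kcal/mol

ΔH = 7.4 kcal/mol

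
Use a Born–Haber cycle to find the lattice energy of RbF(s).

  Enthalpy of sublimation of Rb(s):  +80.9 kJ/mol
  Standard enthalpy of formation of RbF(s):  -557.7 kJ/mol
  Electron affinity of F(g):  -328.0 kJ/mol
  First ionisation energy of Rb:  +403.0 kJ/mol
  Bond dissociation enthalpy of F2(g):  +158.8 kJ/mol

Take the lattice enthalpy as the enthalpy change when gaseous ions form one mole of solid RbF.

U = -793.0 kJ/mol

ΔHf° = 1·ΔHsub + 1·(ΣIE) + 1/2·D(F2) + 1·EA + U
-557.7 = 1·(+80.9) + 1·(+403.0) + 1/2·(+158.8) + 1·(-328.0) + U
U = -557.7 − (+235.3) = -793.0 kJ/mol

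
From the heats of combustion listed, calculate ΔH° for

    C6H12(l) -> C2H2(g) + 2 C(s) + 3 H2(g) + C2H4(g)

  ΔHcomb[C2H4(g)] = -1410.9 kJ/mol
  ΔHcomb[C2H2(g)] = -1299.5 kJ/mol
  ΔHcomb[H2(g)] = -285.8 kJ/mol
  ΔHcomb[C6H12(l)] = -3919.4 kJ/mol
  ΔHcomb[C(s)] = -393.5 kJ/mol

Using ΔH = Σ nΔHc°(reactants) − Σ nΔHc°(products):
= [1·(-3919.4)] − [1·(-1299.5) + 2·(-393.5) + 3·(-285.8) + 1·(-1410.9)]
= 435.4 kJ/mol

ΔH° = 435.4 kJ/mol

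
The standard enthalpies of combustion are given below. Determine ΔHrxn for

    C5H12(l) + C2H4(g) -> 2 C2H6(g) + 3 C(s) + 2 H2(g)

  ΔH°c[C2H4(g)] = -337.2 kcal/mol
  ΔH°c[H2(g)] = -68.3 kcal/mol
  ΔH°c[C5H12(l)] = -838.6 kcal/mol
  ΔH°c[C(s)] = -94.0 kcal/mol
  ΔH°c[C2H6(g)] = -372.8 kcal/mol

With combustion enthalpies, reactants minus products:
= [1·(-838.6) + 1·(-337.2)] − [2·(-372.8) + 3·(-94.0) + 2·(-68.3)]
= -11.6 kcal/mol

ΔHrxn = -11.6 kcal/mol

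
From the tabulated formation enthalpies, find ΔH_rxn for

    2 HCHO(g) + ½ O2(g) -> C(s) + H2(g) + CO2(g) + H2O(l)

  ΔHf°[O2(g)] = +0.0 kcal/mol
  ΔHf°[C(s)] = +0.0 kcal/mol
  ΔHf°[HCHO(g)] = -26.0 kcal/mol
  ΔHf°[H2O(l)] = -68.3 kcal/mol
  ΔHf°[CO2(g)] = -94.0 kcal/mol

Products: 1·(+0.0) + 1·(+0.0) + 1·(-94.0) + 1·(-68.3) = -162.3
Reactants: 2·(-26.0) + 1/2·(+0.0) = -52.0
ΔH_rxn = (-162.3) − (-52.0) = -110.3 kcal/mol

ΔH_rxn = -110.3 kcal/mol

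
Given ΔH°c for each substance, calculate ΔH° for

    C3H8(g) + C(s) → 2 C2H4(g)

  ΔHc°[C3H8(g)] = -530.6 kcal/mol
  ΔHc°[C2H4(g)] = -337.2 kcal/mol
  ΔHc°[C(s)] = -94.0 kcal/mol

ΔH° = 49.8 kcal/mol

Using ΔH = Σ nΔHc°(reactants) − Σ nΔHc°(products):
= [1·(-530.6) + 1·(-94.0)] − [2·(-337.2)]
= 49.8 kcal/mol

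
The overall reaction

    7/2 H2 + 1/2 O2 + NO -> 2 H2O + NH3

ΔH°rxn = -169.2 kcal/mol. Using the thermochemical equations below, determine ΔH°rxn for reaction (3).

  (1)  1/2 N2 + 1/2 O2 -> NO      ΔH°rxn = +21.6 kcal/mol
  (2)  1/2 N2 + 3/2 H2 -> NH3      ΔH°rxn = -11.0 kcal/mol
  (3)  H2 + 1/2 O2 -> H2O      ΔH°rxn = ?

(1) reversed: -21.6 kcal/mol
(2) as written: -11.0 kcal/mol
(3) × 2: contributes 2·x
-169.2 = (-21.6) + (-11.0) + 2·x
x = (-169.2 − (-32.6)) / (2) = -68.3 kcal/mol

ΔH°rxn = -68.3 kcal/mol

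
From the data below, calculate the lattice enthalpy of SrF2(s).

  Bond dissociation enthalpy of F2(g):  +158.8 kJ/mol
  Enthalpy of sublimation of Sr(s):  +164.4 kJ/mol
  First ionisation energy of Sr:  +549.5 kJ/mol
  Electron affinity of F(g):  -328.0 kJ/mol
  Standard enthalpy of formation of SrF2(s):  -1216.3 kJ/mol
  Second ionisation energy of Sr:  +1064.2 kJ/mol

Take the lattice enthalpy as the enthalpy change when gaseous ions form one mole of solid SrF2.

ΔHf° = 1·ΔHsub + 1·(ΣIE) + 1·D(F2) + 2·EA + U
-1216.3 = 1·(+164.4) + 1·(+1613.7) + 1·(+158.8) + 2·(-328.0) + U
U = -1216.3 − (+1280.9) = -2497.2 kJ/mol

U = -2497.2 kJ/mol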